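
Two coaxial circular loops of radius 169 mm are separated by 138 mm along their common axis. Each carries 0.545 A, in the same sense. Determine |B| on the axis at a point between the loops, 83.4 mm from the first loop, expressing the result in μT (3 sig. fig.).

B ≈ 3.21 μT

Each loop contributes B = μ₀IR²/[2(R²+z²)^(3/2)] on the axis, with z measured from that loop.
Loop 1 (z = 0.0834 m): B₁ = 1.46×10⁻⁶ T. Loop 2 (z = 0.0546 m): B₂ = 1.75×10⁻⁶ T.
The fields add: B = B₁ + B₂ = 3.21×10⁻⁶ T.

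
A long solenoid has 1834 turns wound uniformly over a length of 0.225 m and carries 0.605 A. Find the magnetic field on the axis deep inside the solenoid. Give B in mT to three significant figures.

B ≈ 6.20 mT

Inside a long solenoid, B = μ₀nI with n = 8151 turns/m.
B = 4π×10⁻⁷ × 8151 × 0.605 = 6.20×10⁻³ T.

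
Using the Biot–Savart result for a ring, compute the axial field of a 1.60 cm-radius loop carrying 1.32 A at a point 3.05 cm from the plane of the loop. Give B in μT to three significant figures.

B ≈ 5.20 μT

On the axis of a circular loop, B = μ₀IR² / [2(R²+z²)^(3/2)].
R² + z² = (0.016)² + (0.0305)² = 0.001186 m², and (R²+z²)^(3/2) = 4.09×10⁻⁵ m³.
B = (4π×10⁻⁷ × 1.32 × 0.000256) / (2 × 4.09×10⁻⁵) = 5.20×10⁻⁶ T.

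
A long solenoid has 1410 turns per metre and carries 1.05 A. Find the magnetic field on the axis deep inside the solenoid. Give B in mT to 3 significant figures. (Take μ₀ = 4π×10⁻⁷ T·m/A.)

Inside a long solenoid, B = μ₀nI with n = 1410 turns/m.
B = 4π×10⁻⁷ × 1410 × 1.05 = 1.86×10⁻³ T.

B ≈ 1.86 mT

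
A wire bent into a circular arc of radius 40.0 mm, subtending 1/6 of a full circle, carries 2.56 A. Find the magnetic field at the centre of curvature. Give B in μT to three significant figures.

The Biot–Savart field of a circular arc at its centre is B = μ₀Iφ/(4πR), with φ = 1.047 rad.
B = (4π×10⁻⁷ × 2.56 × 1.047) / (4π × 0.04) = 6.70×10⁻⁶ T.

B ≈ 6.70 μT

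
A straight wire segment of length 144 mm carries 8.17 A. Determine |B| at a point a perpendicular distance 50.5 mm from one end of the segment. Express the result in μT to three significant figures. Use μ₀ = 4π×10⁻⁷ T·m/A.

For a finite straight segment, B = (μ₀I/4πd)(sinθ₁ + sinθ₂), where θ₁, θ₂ are the angles from the perpendicular to each end.
The perpendicular foot is at one end, so the two end-offsets along the wire are 0 and L = 0.144 m.
sinθ₁ = 0/√(0²+0.0505²) = 0.0000; sinθ₂ = 0.144/√(0.144²+0.0505²) = 0.9437.
B = (4π×10⁻⁷ × 8.17) / (4π × 0.0505) × (0.0000 + 0.9437) = 1.53×10⁻⁵ T.

B ≈ 15.3 μT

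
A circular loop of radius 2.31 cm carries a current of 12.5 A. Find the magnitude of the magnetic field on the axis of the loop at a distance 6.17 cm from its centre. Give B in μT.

On the axis of a circular loop, B = μ₀IR² / [2(R²+z²)^(3/2)].
R² + z² = (0.0231)² + (0.0617)² = 0.00434 m², and (R²+z²)^(3/2) = 2.86×10⁻⁴ m³.
B = (4π×10⁻⁷ × 12.5 × 0.0005336) / (2 × 2.86×10⁻⁴) = 1.47×10⁻⁵ T.

B ≈ 14.7 μT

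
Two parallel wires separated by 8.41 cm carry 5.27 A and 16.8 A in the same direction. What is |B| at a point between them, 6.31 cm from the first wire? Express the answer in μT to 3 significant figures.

Each long wire gives B = μ₀I/(2πd). Distances are d₁ = 0.0631 m and d₂ = 0.021 m.
B₁ = 1.67×10⁻⁵ T, B₂ = 1.60×10⁻⁴ T.
Between parallel currents the two contributions point in opposite directions, so they subtract. B = |B₁ − B₂| = |1.67×10⁻⁵ − 1.60×10⁻⁴| = 1.43×10⁻⁴ T.

B ≈ 143 μT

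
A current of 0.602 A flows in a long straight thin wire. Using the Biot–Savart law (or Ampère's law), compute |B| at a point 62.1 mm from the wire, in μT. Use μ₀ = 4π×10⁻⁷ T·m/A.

For an infinitely long straight wire, B = μ₀I/(2πd).
B = (4π×10⁻⁷ × 0.602) / (2π × 0.0621) = 1.94×10⁻⁶ T.

B ≈ 1.94 μT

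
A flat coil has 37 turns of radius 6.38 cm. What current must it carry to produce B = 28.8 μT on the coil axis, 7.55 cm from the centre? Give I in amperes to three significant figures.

I ≈ 0.294 A

For an N-turn coil, B = Nμ₀IR²/[2(R²+z²)^(3/2)] with R = 0.0638 m, z = 0.0755 m, so I = 2B(R²+z²)^(3/2)/(Nμ₀R²) = 2 × 2.88×10⁻⁵ × 9.66×10⁻⁴ / (37 × 4π×10⁻⁷ × 0.00407) = 0.294 A.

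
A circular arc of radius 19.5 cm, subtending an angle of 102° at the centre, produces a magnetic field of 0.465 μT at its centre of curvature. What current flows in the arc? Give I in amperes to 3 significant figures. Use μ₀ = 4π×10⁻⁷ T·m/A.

I ≈ 0.509 A

For a circular arc, B = μ₀Iφ/(4πR) with φ in radians; here φ = 1.78 rad.
So I = 4πRB/(μ₀φ) = 4π × 0.195 × 4.65×10⁻⁷ / (4π×10⁻⁷ × 1.78) = 0.509 A.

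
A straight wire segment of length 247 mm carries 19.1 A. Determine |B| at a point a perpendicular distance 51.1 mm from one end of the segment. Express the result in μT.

For a finite straight segment, B = (μ₀I/4πd)(sinθ₁ + sinθ₂), where θ₁, θ₂ are the angles from the perpendicular to each end.
The perpendicular foot is at one end, so the two end-offsets along the wire are 0 and L = 0.247 m.
sinθ₁ = 0/√(0²+0.0511²) = 0.0000; sinθ₂ = 0.247/√(0.247²+0.0511²) = 0.9793.
B = (4π×10⁻⁷ × 19.1) / (4π × 0.0511) × (0.0000 + 0.9793) = 3.66×10⁻⁵ T.

B ≈ 36.6 μT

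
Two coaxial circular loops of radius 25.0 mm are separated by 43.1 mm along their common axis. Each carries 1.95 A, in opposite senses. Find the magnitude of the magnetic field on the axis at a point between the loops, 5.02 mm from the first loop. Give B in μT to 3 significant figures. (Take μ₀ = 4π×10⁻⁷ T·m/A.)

B ≈ 38.1 μT

Each loop contributes B = μ₀IR²/[2(R²+z²)^(3/2)] on the axis, with z measured from that loop.
Loop 1 (z = 0.00502 m): B₁ = 4.62×10⁻⁵ T. Loop 2 (z = 0.03808 m): B₂ = 8.10×10⁻⁶ T.
The fields oppose: B = |B₁ − B₂| = 3.81×10⁻⁵ T.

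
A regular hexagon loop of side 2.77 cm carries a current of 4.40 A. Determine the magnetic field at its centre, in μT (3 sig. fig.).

B ≈ 110 μT

Each side is a finite straight segment at perpendicular distance d = a/(2 tan(π/6)) = 0.02399 m from the centre, with end-angles ±π/6.
One side contributes B₁ = (μ₀I/4πd)·2 sin(π/6) = 1.83×10⁻⁵ T.
All 6 sides add in the same direction: B = 6 × 1.83×10⁻⁵ = 1.10×10⁻⁴ T.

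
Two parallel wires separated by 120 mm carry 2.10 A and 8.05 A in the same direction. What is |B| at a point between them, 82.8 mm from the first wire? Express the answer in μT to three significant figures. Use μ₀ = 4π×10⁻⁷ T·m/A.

B ≈ 38.2 μT

Each long wire gives B = μ₀I/(2πd). Distances are d₁ = 0.0828 m and d₂ = 0.0372 m.
B₁ = 5.07×10⁻⁶ T, B₂ = 4.33×10⁻⁵ T.
Between parallel currents the two contributions point in opposite directions, so they subtract. B = |B₁ − B₂| = |5.07×10⁻⁶ − 4.33×10⁻⁵| = 3.82×10⁻⁵ T.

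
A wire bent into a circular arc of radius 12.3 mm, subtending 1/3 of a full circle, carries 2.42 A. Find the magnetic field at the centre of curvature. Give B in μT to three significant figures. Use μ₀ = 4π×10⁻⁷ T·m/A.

The Biot–Savart field of a circular arc at its centre is B = μ₀Iφ/(4πR), with φ = 2.094 rad.
B = (4π×10⁻⁷ × 2.42 × 2.094) / (4π × 0.0123) = 4.12×10⁻⁵ T.

B ≈ 41.2 μT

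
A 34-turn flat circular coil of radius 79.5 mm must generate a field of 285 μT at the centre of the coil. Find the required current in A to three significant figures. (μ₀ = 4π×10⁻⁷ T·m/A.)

For an N-turn coil, B = Nμ₀I/(2R) with R = 0.0795 m, so I = 2RB/(Nμ₀) = 2 × 0.0795 × 2.85×10⁻⁴ / (34 × 4π×10⁻⁷) = 1.06 A.

I ≈ 1.06 A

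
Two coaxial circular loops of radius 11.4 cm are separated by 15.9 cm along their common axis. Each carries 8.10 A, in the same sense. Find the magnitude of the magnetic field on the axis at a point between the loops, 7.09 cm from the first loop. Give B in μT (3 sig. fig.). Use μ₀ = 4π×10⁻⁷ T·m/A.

B ≈ 49.5 μT

Each loop contributes B = μ₀IR²/[2(R²+z²)^(3/2)] on the axis, with z measured from that loop.
Loop 1 (z = 0.0709 m): B₁ = 2.73×10⁻⁵ T. Loop 2 (z = 0.0881 m): B₂ = 2.21×10⁻⁵ T.
The fields add: B = B₁ + B₂ = 4.95×10⁻⁵ T.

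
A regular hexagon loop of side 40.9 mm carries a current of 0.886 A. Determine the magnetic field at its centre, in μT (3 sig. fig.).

Each side is a finite straight segment at perpendicular distance d = a/(2 tan(π/6)) = 0.03542 m from the centre, with end-angles ±π/6.
One side contributes B₁ = (μ₀I/4πd)·2 sin(π/6) = 2.50×10⁻⁶ T.
All 6 sides add in the same direction: B = 6 × 2.50×10⁻⁶ = 1.50×10⁻⁵ T.

B ≈ 15.0 μT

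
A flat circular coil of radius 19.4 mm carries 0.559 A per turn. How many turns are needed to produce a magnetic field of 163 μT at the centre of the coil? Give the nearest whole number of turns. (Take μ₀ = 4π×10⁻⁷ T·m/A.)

N = 9

For an N-turn coil, B = Nμ₀I/(2R). A single turn gives B₁ = 1.81×10⁻⁵ T with R = 0.0194 m.
N = B/B₁ = 1.63×10⁻⁴ / 1.81×10⁻⁵ = 9.00.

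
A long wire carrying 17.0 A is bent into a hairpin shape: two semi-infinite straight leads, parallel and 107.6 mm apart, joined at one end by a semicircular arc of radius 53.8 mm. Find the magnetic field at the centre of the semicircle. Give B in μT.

B ≈ 162 μT

The semicircular arc contributes B_arc = μ₀I·π/(4πR) = μ₀I/(4R) = 9.93×10⁻⁵ T.
Each semi-infinite lead is at perpendicular distance R = 0.0538 m from the centre, with the perpendicular foot at its near end, so it contributes μ₀I/(4πR); both point the same way, together 6.32×10⁻⁵ T.
Arc and leads all point the same direction: B = 9.93×10⁻⁵ + 6.32×10⁻⁵ = 1.62×10⁻⁴ T.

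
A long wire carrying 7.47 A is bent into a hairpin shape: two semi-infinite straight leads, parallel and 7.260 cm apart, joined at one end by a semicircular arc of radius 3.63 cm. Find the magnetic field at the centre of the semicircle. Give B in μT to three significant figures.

B ≈ 106 μT

The semicircular arc contributes B_arc = μ₀I·π/(4πR) = μ₀I/(4R) = 6.46×10⁻⁵ T.
Each semi-infinite lead is at perpendicular distance R = 0.0363 m from the centre, with the perpendicular foot at its near end, so it contributes μ₀I/(4πR); both point the same way, together 4.12×10⁻⁵ T.
Arc and leads all point the same direction: B = 6.46×10⁻⁵ + 4.12×10⁻⁵ = 1.06×10⁻⁴ T.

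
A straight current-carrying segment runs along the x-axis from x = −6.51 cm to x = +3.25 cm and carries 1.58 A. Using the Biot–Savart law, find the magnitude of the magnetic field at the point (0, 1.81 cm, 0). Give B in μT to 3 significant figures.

B ≈ 16.0 μT

For a finite straight segment, B = (μ₀I/4πd)(sinθ₁ + sinθ₂), where θ₁, θ₂ are the angles from the perpendicular to each end.
The perpendicular distance is d = 0.0181 m; the end-offsets along the wire are a = 0.0651 m and b = 0.0325 m.
sinθ₁ = 0.0651/√(0.0651²+0.0181²) = 0.9635; sinθ₂ = 0.0325/√(0.0325²+0.0181²) = 0.8736.
B = (4π×10⁻⁷ × 1.58) / (4π × 0.0181) × (0.9635 + 0.8736) = 1.60×10⁻⁵ T.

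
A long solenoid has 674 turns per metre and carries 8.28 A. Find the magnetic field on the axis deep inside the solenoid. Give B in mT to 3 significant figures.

Inside a long solenoid, B = μ₀nI with n = 674 turns/m.
B = 4π×10⁻⁷ × 674 × 8.28 = 7.01×10⁻³ T.

B ≈ 7.01 mT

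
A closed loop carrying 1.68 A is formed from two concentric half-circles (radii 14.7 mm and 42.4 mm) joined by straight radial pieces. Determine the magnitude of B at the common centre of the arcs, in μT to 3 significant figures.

The radial connectors point toward the centre, so dl × r̂ = 0 and they contribute nothing.
Each semicircle gives μ₀I/(4R): inner arc 3.59×10⁻⁵ T, outer arc 1.24×10⁻⁵ T.
The two arcs carry current in opposite angular senses, so their fields oppose: B = |3.59×10⁻⁵ − 1.24×10⁻⁵| = 2.35×10⁻⁵ T.

B ≈ 23.5 μT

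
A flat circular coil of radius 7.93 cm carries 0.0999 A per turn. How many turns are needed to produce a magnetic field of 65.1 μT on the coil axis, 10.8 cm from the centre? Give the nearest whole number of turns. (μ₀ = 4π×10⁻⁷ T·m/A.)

N = 397

For an N-turn coil, B = Nμ₀IR²/[2(R²+z²)^(3/2)]. A single turn gives B₁ = 1.64×10⁻⁷ T with R = 0.0793 m, z = 0.108 m.
N = B/B₁ = 6.51×10⁻⁵ / 1.64×10⁻⁷ = 396.71.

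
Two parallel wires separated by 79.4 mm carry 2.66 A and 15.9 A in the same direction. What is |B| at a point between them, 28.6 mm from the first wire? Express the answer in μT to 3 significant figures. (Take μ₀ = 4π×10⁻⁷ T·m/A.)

Each long wire gives B = μ₀I/(2πd). Distances are d₁ = 0.0286 m and d₂ = 0.0508 m.
B₁ = 1.86×10⁻⁵ T, B₂ = 6.26×10⁻⁵ T.
Between parallel currents the two contributions point in opposite directions, so they subtract. B = |B₁ − B₂| = |1.86×10⁻⁵ − 6.26×10⁻⁵| = 4.40×10⁻⁵ T.

B ≈ 44.0 μT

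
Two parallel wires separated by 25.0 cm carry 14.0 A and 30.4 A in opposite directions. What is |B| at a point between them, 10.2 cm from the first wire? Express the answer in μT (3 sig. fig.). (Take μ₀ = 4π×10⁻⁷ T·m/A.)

Each long wire gives B = μ₀I/(2πd). Distances are d₁ = 0.102 m and d₂ = 0.148 m.
B₁ = 2.75×10⁻⁵ T, B₂ = 4.11×10⁻⁵ T.
Between antiparallel currents both contributions point the same way, so they add. B = B₁ + B₂ = 2.75×10⁻⁵ + 4.11×10⁻⁵ = 6.85×10⁻⁵ T.

B ≈ 68.5 μT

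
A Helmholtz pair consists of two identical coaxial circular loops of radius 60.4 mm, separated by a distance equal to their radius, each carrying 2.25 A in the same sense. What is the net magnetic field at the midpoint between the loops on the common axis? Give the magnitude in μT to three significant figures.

B ≈ 33.5 μT

Each loop contributes B = μ₀IR²/[2(R²+z²)^(3/2)] on the axis, with z measured from that loop.
Loop 1 (z = 0.0302 m): B₁ = 1.67×10⁻⁵ T. Loop 2 (z = 0.0302 m): B₂ = 1.67×10⁻⁵ T.
The fields add: B = B₁ + B₂ = 3.35×10⁻⁵ T.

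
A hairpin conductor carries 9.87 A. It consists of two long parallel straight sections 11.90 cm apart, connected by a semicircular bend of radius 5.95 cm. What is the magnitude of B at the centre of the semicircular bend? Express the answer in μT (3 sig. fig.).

B ≈ 85.3 μT

The semicircular arc contributes B_arc = μ₀I·π/(4πR) = μ₀I/(4R) = 5.21×10⁻⁵ T.
Each semi-infinite lead is at perpendicular distance R = 0.0595 m from the centre, with the perpendicular foot at its near end, so it contributes μ₀I/(4πR); both point the same way, together 3.32×10⁻⁵ T.
Arc and leads all point the same direction: B = 5.21×10⁻⁵ + 3.32×10⁻⁵ = 8.53×10⁻⁵ T.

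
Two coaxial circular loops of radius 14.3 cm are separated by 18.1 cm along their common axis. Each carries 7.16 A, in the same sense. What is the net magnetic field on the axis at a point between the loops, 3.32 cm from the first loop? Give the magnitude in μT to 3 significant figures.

Each loop contributes B = μ₀IR²/[2(R²+z²)^(3/2)] on the axis, with z measured from that loop.
Loop 1 (z = 0.0332 m): B₁ = 2.91×10⁻⁵ T. Loop 2 (z = 0.1478 m): B₂ = 1.06×10⁻⁵ T.
The fields add: B = B₁ + B₂ = 3.97×10⁻⁵ T.

B ≈ 39.7 μT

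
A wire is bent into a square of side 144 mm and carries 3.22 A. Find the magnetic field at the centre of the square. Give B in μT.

Each side is a finite straight segment at perpendicular distance d = a/(2 tan(π/4)) = 0.072 m from the centre, with end-angles ±π/4.
One side contributes B₁ = (μ₀I/4πd)·2 sin(π/4) = 6.32×10⁻⁶ T.
All 4 sides add in the same direction: B = 4 × 6.32×10⁻⁶ = 2.53×10⁻⁵ T.

B ≈ 25.3 μT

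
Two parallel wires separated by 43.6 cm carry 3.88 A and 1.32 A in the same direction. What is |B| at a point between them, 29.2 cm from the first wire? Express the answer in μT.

B ≈ 0.824 μT

Each long wire gives B = μ₀I/(2πd). Distances are d₁ = 0.292 m and d₂ = 0.144 m.
B₁ = 2.66×10⁻⁶ T, B₂ = 1.83×10⁻⁶ T.
Between parallel currents the two contributions point in opposite directions, so they subtract. B = |B₁ − B₂| = |2.66×10⁻⁶ − 1.83×10⁻⁶| = 8.24×10⁻⁷ T.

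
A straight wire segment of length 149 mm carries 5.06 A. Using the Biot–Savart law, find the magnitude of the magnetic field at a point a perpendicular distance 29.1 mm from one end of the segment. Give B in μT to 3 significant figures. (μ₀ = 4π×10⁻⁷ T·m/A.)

For a finite straight segment, B = (μ₀I/4πd)(sinθ₁ + sinθ₂), where θ₁, θ₂ are the angles from the perpendicular to each end.
The perpendicular foot is at one end, so the two end-offsets along the wire are 0 and L = 0.149 m.
sinθ₁ = 0/√(0²+0.0291²) = 0.0000; sinθ₂ = 0.149/√(0.149²+0.0291²) = 0.9815.
B = (4π×10⁻⁷ × 5.06) / (4π × 0.0291) × (0.0000 + 0.9815) = 1.71×10⁻⁵ T.

B ≈ 17.1 μT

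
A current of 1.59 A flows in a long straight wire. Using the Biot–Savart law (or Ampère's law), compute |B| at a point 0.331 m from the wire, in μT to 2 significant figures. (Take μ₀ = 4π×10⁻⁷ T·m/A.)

For an infinitely long straight wire, B = μ₀I/(2πd).
B = (4π×10⁻⁷ × 1.59) / (2π × 0.331) = 9.61×10⁻⁷ T.

B ≈ 0.96 μT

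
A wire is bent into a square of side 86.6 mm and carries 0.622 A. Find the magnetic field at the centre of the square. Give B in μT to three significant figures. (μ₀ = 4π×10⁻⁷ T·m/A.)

B ≈ 8.13 μT

Each side is a finite straight segment at perpendicular distance d = a/(2 tan(π/4)) = 0.0433 m from the centre, with end-angles ±π/4.
One side contributes B₁ = (μ₀I/4πd)·2 sin(π/4) = 2.03×10⁻⁶ T.
All 4 sides add in the same direction: B = 4 × 2.03×10⁻⁶ = 8.13×10⁻⁶ T.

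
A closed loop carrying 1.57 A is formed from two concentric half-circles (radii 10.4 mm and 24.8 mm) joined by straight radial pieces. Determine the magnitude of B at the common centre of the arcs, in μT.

B ≈ 27.5 μT

The radial connectors point toward the centre, so dl × r̂ = 0 and they contribute nothing.
Each semicircle gives μ₀I/(4R): inner arc 4.74×10⁻⁵ T, outer arc 1.99×10⁻⁵ T.
The two arcs carry current in opposite angular senses, so their fields oppose: B = |4.74×10⁻⁵ − 1.99×10⁻⁵| = 2.75×10⁻⁵ T.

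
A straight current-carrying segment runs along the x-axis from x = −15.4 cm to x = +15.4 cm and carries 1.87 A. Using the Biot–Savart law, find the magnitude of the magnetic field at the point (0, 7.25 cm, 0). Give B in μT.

For a finite straight segment, B = (μ₀I/4πd)(sinθ₁ + sinθ₂), where θ₁, θ₂ are the angles from the perpendicular to each end.
The perpendicular distance is d = 0.0725 m; the end-offsets along the wire are a = 0.154 m and b = 0.154 m.
sinθ₁ = 0.154/√(0.154²+0.0725²) = 0.9048; sinθ₂ = 0.154/√(0.154²+0.0725²) = 0.9048.
B = (4π×10⁻⁷ × 1.87) / (4π × 0.0725) × (0.9048 + 0.9048) = 4.67×10⁻⁶ T.

B ≈ 4.67 μT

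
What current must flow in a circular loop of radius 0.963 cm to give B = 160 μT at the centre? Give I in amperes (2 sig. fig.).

I ≈ 2.5 A

At the centre of a circular loop B = μ₀I/(2R), so I = 2RB/μ₀.
With R = 0.00963 m, I = 2 × 0.00963 × 1.60×10⁻⁴ / (4π×10⁻⁷) = 2.45 A.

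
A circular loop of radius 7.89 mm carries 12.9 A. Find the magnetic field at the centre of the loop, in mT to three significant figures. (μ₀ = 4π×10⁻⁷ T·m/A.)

At the centre of a circular loop the Biot–Savart law gives B = μ₀I/(2R).
B = (4π×10⁻⁷ × 12.9) / (2 × 0.00789) = 1.03×10⁻³ T.

B ≈ 1.03 mT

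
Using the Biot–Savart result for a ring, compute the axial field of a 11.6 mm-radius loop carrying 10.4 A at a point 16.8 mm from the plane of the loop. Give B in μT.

B ≈ 103 μT

On the axis of a circular loop, B = μ₀IR² / [2(R²+z²)^(3/2)].
R² + z² = (0.0116)² + (0.0168)² = 0.0004168 m², and (R²+z²)^(3/2) = 8.51×10⁻⁶ m³.
B = (4π×10⁻⁷ × 10.4 × 0.0001346) / (2 × 8.51×10⁻⁶) = 1.03×10⁻⁴ T.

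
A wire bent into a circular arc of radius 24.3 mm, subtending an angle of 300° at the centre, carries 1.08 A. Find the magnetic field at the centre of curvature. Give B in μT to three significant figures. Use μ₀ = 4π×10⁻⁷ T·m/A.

B ≈ 23.3 μT

The Biot–Savart field of a circular arc at its centre is B = μ₀Iφ/(4πR), with φ = 5.236 rad.
B = (4π×10⁻⁷ × 1.08 × 5.236) / (4π × 0.0243) = 2.33×10⁻⁵ T.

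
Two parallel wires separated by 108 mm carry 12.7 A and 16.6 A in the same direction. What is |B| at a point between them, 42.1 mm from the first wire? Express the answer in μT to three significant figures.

Each long wire gives B = μ₀I/(2πd). Distances are d₁ = 0.0421 m and d₂ = 0.0659 m.
B₁ = 6.03×10⁻⁵ T, B₂ = 5.04×10⁻⁵ T.
Between parallel currents the two contributions point in opposite directions, so they subtract. B = |B₁ − B₂| = |6.03×10⁻⁵ − 5.04×10⁻⁵| = 9.95×10⁻⁶ T.

B ≈ 9.95 μT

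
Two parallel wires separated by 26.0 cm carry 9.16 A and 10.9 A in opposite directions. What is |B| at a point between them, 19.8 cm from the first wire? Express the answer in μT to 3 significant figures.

Each long wire gives B = μ₀I/(2πd). Distances are d₁ = 0.198 m and d₂ = 0.062 m.
B₁ = 9.25×10⁻⁶ T, B₂ = 3.52×10⁻⁵ T.
Between antiparallel currents both contributions point the same way, so they add. B = B₁ + B₂ = 9.25×10⁻⁶ + 3.52×10⁻⁵ = 4.44×10⁻⁵ T.

B ≈ 44.4 μT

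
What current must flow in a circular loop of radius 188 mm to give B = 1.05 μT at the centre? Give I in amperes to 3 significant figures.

At the centre of a circular loop B = μ₀I/(2R), so I = 2RB/μ₀.
With R = 0.188 m, I = 2 × 0.188 × 1.05×10⁻⁶ / (4π×10⁻⁷) = 0.314 A.

I ≈ 0.314 A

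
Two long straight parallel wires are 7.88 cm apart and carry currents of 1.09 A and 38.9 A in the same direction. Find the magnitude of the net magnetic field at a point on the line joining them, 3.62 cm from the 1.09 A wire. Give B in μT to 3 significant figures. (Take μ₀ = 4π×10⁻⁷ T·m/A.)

Each long wire gives B = μ₀I/(2πd). Distances are d₁ = 0.0362 m and d₂ = 0.0426 m.
B₁ = 6.02×10⁻⁶ T, B₂ = 1.83×10⁻⁴ T.
Between parallel currents the two contributions point in opposite directions, so they subtract. B = |B₁ − B₂| = |6.02×10⁻⁶ − 1.83×10⁻⁴| = 1.77×10⁻⁴ T.

B ≈ 177 μT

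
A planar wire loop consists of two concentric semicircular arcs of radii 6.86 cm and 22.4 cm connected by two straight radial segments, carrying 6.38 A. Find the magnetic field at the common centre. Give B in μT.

The radial connectors point toward the centre, so dl × r̂ = 0 and they contribute nothing.
Each semicircle gives μ₀I/(4R): inner arc 2.92×10⁻⁵ T, outer arc 8.95×10⁻⁶ T.
The two arcs carry current in opposite angular senses, so their fields oppose: B = |2.92×10⁻⁵ − 8.95×10⁻⁶| = 2.03×10⁻⁵ T.

B ≈ 20.3 μT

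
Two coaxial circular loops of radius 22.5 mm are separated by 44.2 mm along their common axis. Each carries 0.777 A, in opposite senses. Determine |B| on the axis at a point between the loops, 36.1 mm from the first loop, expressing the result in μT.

Each loop contributes B = μ₀IR²/[2(R²+z²)^(3/2)] on the axis, with z measured from that loop.
Loop 1 (z = 0.0361 m): B₁ = 3.21×10⁻⁶ T. Loop 2 (z = 0.0081 m): B₂ = 1.81×10⁻⁵ T.
The fields oppose: B = |B₁ − B₂| = 1.49×10⁻⁵ T.

B ≈ 14.9 μT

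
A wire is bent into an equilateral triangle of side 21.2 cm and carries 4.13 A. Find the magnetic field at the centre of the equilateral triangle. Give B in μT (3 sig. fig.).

Each side is a finite straight segment at perpendicular distance d = a/(2 tan(π/3)) = 0.0612 m from the centre, with end-angles ±π/3.
One side contributes B₁ = (μ₀I/4πd)·2 sin(π/3) = 1.17×10⁻⁵ T.
All 3 sides add in the same direction: B = 3 × 1.17×10⁻⁵ = 3.51×10⁻⁵ T.

B ≈ 35.1 μT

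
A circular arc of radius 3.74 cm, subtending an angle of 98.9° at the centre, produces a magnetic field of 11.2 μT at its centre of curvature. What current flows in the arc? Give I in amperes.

I ≈ 2.43 A

For a circular arc, B = μ₀Iφ/(4πR) with φ in radians; here φ = 1.726 rad.
So I = 4πRB/(μ₀φ) = 4π × 0.0374 × 1.12×10⁻⁵ / (4π×10⁻⁷ × 1.726) = 2.43 A.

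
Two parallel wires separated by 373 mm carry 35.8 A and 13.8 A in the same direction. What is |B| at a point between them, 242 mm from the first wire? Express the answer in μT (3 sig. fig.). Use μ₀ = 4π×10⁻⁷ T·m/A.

B ≈ 8.52 μT

Each long wire gives B = μ₀I/(2πd). Distances are d₁ = 0.242 m and d₂ = 0.131 m.
B₁ = 2.96×10⁻⁵ T, B₂ = 2.11×10⁻⁵ T.
Between parallel currents the two contributions point in opposite directions, so they subtract. B = |B₁ − B₂| = |2.96×10⁻⁵ − 2.11×10⁻⁵| = 8.52×10⁻⁶ T.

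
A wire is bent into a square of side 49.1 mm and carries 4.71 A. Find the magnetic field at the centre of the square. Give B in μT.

B ≈ 109 μT

Each side is a finite straight segment at perpendicular distance d = a/(2 tan(π/4)) = 0.02455 m from the centre, with end-angles ±π/4.
One side contributes B₁ = (μ₀I/4πd)·2 sin(π/4) = 2.71×10⁻⁵ T.
All 4 sides add in the same direction: B = 4 × 2.71×10⁻⁵ = 1.09×10⁻⁴ T.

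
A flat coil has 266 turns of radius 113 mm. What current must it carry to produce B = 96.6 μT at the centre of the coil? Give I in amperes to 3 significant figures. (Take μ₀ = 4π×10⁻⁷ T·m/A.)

For an N-turn coil, B = Nμ₀I/(2R) with R = 0.113 m, so I = 2RB/(Nμ₀) = 2 × 0.113 × 9.66×10⁻⁵ / (266 × 4π×10⁻⁷) = 6.53×10⁻² A.

I ≈ 0.0653 A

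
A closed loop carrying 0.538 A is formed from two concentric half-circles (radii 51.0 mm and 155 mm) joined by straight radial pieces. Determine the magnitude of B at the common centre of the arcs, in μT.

B ≈ 2.22 μT

The radial connectors point toward the centre, so dl × r̂ = 0 and they contribute nothing.
Each semicircle gives μ₀I/(4R): inner arc 3.31×10⁻⁶ T, outer arc 1.09×10⁻⁶ T.
The two arcs carry current in opposite angular senses, so their fields oppose: B = |3.31×10⁻⁶ − 1.09×10⁻⁶| = 2.22×10⁻⁶ T.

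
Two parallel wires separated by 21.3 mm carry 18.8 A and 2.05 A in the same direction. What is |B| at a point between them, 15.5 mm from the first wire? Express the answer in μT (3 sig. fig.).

Each long wire gives B = μ₀I/(2πd). Distances are d₁ = 0.0155 m and d₂ = 0.0058 m.
B₁ = 2.43×10⁻⁴ T, B₂ = 7.07×10⁻⁵ T.
Between parallel currents the two contributions point in opposite directions, so they subtract. B = |B₁ − B₂| = |2.43×10⁻⁴ − 7.07×10⁻⁵| = 1.72×10⁻⁴ T.

B ≈ 172 μT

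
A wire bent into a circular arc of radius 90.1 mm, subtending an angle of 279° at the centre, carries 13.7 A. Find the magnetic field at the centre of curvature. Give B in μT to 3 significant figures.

B ≈ 74.0 μT

The Biot–Savart field of a circular arc at its centre is B = μ₀Iφ/(4πR), with φ = 4.869 rad.
B = (4π×10⁻⁷ × 13.7 × 4.869) / (4π × 0.0901) = 7.40×10⁻⁵ T.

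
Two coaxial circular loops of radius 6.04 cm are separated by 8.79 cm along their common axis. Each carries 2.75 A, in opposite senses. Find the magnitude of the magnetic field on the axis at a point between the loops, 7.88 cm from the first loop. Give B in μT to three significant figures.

Each loop contributes B = μ₀IR²/[2(R²+z²)^(3/2)] on the axis, with z measured from that loop.
Loop 1 (z = 0.0788 m): B₁ = 6.44×10⁻⁶ T. Loop 2 (z = 0.0091 m): B₂ = 2.77×10⁻⁵ T.
The fields oppose: B = |B₁ − B₂| = 2.12×10⁻⁵ T.

B ≈ 21.2 μT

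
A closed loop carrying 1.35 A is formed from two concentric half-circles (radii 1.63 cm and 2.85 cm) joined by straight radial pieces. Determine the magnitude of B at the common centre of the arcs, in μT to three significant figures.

B ≈ 11.1 μT

The radial connectors point toward the centre, so dl × r̂ = 0 and they contribute nothing.
Each semicircle gives μ₀I/(4R): inner arc 2.60×10⁻⁵ T, outer arc 1.49×10⁻⁵ T.
The two arcs carry current in opposite angular senses, so their fields oppose: B = |2.60×10⁻⁵ − 1.49×10⁻⁵| = 1.11×10⁻⁵ T.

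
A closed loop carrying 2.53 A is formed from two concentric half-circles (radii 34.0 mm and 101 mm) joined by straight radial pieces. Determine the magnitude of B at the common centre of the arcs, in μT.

B ≈ 15.5 μT

The radial connectors point toward the centre, so dl × r̂ = 0 and they contribute nothing.
Each semicircle gives μ₀I/(4R): inner arc 2.34×10⁻⁵ T, outer arc 7.87×10⁻⁶ T.
The two arcs carry current in opposite angular senses, so their fields oppose: B = |2.34×10⁻⁵ − 7.87×10⁻⁶| = 1.55×10⁻⁵ T.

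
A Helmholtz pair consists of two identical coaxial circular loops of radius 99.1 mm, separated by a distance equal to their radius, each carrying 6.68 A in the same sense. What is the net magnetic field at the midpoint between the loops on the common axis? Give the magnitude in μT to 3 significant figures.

Each loop contributes B = μ₀IR²/[2(R²+z²)^(3/2)] on the axis, with z measured from that loop.
Loop 1 (z = 0.04955 m): B₁ = 3.03×10⁻⁵ T. Loop 2 (z = 0.04955 m): B₂ = 3.03×10⁻⁵ T.
The fields add: B = B₁ + B₂ = 6.06×10⁻⁵ T.

B ≈ 60.6 μT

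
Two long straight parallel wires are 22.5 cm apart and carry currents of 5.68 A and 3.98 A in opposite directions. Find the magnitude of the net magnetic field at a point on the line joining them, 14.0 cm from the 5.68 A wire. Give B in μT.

Each long wire gives B = μ₀I/(2πd). Distances are d₁ = 0.14 m and d₂ = 0.085 m.
B₁ = 8.11×10⁻⁶ T, B₂ = 9.36×10⁻⁶ T.
Between antiparallel currents both contributions point the same way, so they add. B = B₁ + B₂ = 8.11×10⁻⁶ + 9.36×10⁻⁶ = 1.75×10⁻⁵ T.

B ≈ 17.5 μT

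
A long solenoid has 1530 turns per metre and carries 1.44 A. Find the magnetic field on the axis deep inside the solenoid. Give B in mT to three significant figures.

Inside a long solenoid, B = μ₀nI with n = 1530 turns/m.
B = 4π×10⁻⁷ × 1530 × 1.44 = 2.77×10⁻³ T.

B ≈ 2.77 mT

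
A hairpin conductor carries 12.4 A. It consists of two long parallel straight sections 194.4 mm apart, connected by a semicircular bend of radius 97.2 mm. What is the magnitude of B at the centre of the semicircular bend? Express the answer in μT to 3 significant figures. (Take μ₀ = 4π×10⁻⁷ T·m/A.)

B ≈ 65.6 μT

The semicircular arc contributes B_arc = μ₀I·π/(4πR) = μ₀I/(4R) = 4.01×10⁻⁵ T.
Each semi-infinite lead is at perpendicular distance R = 0.0972 m from the centre, with the perpendicular foot at its near end, so it contributes μ₀I/(4πR); both point the same way, together 2.55×10⁻⁵ T.
Arc and leads all point the same direction: B = 4.01×10⁻⁵ + 2.55×10⁻⁵ = 6.56×10⁻⁵ T.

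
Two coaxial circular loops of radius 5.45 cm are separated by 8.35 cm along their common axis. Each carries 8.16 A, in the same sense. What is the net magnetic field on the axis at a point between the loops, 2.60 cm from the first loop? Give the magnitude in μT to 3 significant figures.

B ≈ 99.8 μT

Each loop contributes B = μ₀IR²/[2(R²+z²)^(3/2)] on the axis, with z measured from that loop.
Loop 1 (z = 0.026 m): B₁ = 6.92×10⁻⁵ T. Loop 2 (z = 0.0575 m): B₂ = 3.06×10⁻⁵ T.
The fields add: B = B₁ + B₂ = 9.98×10⁻⁵ T.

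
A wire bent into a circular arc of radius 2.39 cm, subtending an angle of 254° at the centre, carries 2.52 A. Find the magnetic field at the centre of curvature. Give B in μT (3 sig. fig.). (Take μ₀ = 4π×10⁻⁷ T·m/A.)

The Biot–Savart field of a circular arc at its centre is B = μ₀Iφ/(4πR), with φ = 4.433 rad.
B = (4π×10⁻⁷ × 2.52 × 4.433) / (4π × 0.0239) = 4.67×10⁻⁵ T.

B ≈ 46.7 μT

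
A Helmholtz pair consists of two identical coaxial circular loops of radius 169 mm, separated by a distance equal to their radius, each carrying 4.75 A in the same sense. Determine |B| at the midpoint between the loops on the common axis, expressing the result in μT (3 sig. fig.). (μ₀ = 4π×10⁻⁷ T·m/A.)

Each loop contributes B = μ₀IR²/[2(R²+z²)^(3/2)] on the axis, with z measured from that loop.
Loop 1 (z = 0.0845 m): B₁ = 1.26×10⁻⁵ T. Loop 2 (z = 0.0845 m): B₂ = 1.26×10⁻⁵ T.
The fields add: B = B₁ + B₂ = 2.53×10⁻⁵ T.

B ≈ 25.3 μT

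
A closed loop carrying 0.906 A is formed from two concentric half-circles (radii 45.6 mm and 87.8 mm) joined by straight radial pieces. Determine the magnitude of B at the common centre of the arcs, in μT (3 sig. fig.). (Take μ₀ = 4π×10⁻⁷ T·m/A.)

B ≈ 3.00 μT

The radial connectors point toward the centre, so dl × r̂ = 0 and they contribute nothing.
Each semicircle gives μ₀I/(4R): inner arc 6.24×10⁻⁶ T, outer arc 3.24×10⁻⁶ T.
The two arcs carry current in opposite angular senses, so their fields oppose: B = |6.24×10⁻⁶ − 3.24×10⁻⁶| = 3.00×10⁻⁶ T.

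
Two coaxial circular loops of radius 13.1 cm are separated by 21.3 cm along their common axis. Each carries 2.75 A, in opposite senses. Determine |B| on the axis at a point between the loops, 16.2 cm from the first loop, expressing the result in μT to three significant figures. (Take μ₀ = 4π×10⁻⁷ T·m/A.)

Each loop contributes B = μ₀IR²/[2(R²+z²)^(3/2)] on the axis, with z measured from that loop.
Loop 1 (z = 0.162 m): B₁ = 3.28×10⁻⁶ T. Loop 2 (z = 0.051 m): B₂ = 1.07×10⁻⁵ T.
The fields oppose: B = |B₁ − B₂| = 7.39×10⁻⁶ T.

B ≈ 7.39 μT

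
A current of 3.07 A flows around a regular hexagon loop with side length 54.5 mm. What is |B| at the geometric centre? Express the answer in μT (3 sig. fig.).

Each side is a finite straight segment at perpendicular distance d = a/(2 tan(π/6)) = 0.0472 m from the centre, with end-angles ±π/6.
One side contributes B₁ = (μ₀I/4πd)·2 sin(π/6) = 6.50×10⁻⁶ T.
All 6 sides add in the same direction: B = 6 × 6.50×10⁻⁶ = 3.90×10⁻⁵ T.

B ≈ 39.0 μT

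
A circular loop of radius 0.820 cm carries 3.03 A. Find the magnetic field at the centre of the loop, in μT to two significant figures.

At the centre of a circular loop the Biot–Savart law gives B = μ₀I/(2R).
B = (4π×10⁻⁷ × 3.03) / (2 × 0.0082) = 2.32×10⁻⁴ T.

B ≈ 230 μT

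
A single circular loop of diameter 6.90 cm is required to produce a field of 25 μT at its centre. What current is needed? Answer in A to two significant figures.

I ≈ 1.4 A

At the centre of a circular loop B = μ₀I/(2R), so I = 2RB/μ₀.
With R = 0.0345 m, I = 2 × 0.0345 × 2.50×10⁻⁵ / (4π×10⁻⁷) = 1.37 A.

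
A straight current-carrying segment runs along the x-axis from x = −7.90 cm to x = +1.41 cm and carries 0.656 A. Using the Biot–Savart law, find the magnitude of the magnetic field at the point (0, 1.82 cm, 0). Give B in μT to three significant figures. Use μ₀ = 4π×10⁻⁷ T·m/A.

For a finite straight segment, B = (μ₀I/4πd)(sinθ₁ + sinθ₂), where θ₁, θ₂ are the angles from the perpendicular to each end.
The perpendicular distance is d = 0.0182 m; the end-offsets along the wire are a = 0.079 m and b = 0.0141 m.
sinθ₁ = 0.079/√(0.079²+0.0182²) = 0.9745; sinθ₂ = 0.0141/√(0.0141²+0.0182²) = 0.6124.
B = (4π×10⁻⁷ × 0.656) / (4π × 0.0182) × (0.9745 + 0.6124) = 5.72×10⁻⁶ T.

B ≈ 5.72 μT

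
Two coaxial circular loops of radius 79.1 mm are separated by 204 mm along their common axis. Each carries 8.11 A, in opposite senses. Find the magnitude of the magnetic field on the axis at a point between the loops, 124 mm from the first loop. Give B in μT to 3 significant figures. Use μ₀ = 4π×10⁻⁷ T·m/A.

Each loop contributes B = μ₀IR²/[2(R²+z²)^(3/2)] on the axis, with z measured from that loop.
Loop 1 (z = 0.124 m): B₁ = 1.00×10⁻⁵ T. Loop 2 (z = 0.08 m): B₂ = 2.24×10⁻⁵ T.
The fields oppose: B = |B₁ − B₂| = 1.24×10⁻⁵ T.

B ≈ 12.4 μT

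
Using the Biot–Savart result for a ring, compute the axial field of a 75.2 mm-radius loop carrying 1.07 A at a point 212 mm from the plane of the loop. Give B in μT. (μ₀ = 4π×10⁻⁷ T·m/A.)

B ≈ 0.334 μT

On the axis of a circular loop, B = μ₀IR² / [2(R²+z²)^(3/2)].
R² + z² = (0.0752)² + (0.212)² = 0.0506 m², and (R²+z²)^(3/2) = 1.14×10⁻² m³.
B = (4π×10⁻⁷ × 1.07 × 0.005655) / (2 × 1.14×10⁻²) = 3.34×10⁻⁷ T.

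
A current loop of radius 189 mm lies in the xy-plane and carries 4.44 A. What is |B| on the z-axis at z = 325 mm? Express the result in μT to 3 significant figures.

On the axis of a circular loop, B = μ₀IR² / [2(R²+z²)^(3/2)].
R² + z² = (0.189)² + (0.325)² = 0.1413 m², and (R²+z²)^(3/2) = 5.31×10⁻² m³.
B = (4π×10⁻⁷ × 4.44 × 0.03572) / (2 × 5.31×10⁻²) = 1.88×10⁻⁶ T.

B ≈ 1.88 μT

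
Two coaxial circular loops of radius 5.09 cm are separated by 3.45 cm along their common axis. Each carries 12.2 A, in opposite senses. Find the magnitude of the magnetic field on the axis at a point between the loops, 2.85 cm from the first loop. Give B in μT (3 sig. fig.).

B ≈ 47.5 μT

Each loop contributes B = μ₀IR²/[2(R²+z²)^(3/2)] on the axis, with z measured from that loop.
Loop 1 (z = 0.0285 m): B₁ = 1.00×10⁻⁴ T. Loop 2 (z = 0.006 m): B₂ = 1.48×10⁻⁴ T.
The fields oppose: B = |B₁ − B₂| = 4.75×10⁻⁵ T.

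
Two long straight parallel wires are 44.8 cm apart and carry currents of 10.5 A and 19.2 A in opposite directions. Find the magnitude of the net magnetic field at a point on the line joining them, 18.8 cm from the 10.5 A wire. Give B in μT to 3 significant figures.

Each long wire gives B = μ₀I/(2πd). Distances are d₁ = 0.188 m and d₂ = 0.26 m.
B₁ = 1.12×10⁻⁵ T, B₂ = 1.48×10⁻⁵ T.
Between antiparallel currents both contributions point the same way, so they add. B = B₁ + B₂ = 1.12×10⁻⁵ + 1.48×10⁻⁵ = 2.59×10⁻⁵ T.

B ≈ 25.9 μT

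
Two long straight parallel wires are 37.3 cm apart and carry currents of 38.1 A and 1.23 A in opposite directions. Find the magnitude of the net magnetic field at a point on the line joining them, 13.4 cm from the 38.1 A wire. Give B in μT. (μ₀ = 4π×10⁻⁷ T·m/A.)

Each long wire gives B = μ₀I/(2πd). Distances are d₁ = 0.134 m and d₂ = 0.239 m.
B₁ = 5.69×10⁻⁵ T, B₂ = 1.03×10⁻⁶ T.
Between antiparallel currents both contributions point the same way, so they add. B = B₁ + B₂ = 5.69×10⁻⁵ + 1.03×10⁻⁶ = 5.79×10⁻⁵ T.

B ≈ 57.9 μT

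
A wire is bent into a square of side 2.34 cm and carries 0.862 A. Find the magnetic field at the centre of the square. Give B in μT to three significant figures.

Each side is a finite straight segment at perpendicular distance d = a/(2 tan(π/4)) = 0.0117 m from the centre, with end-angles ±π/4.
One side contributes B₁ = (μ₀I/4πd)·2 sin(π/4) = 1.04×10⁻⁵ T.
All 4 sides add in the same direction: B = 4 × 1.04×10⁻⁵ = 4.17×10⁻⁵ T.

B ≈ 41.7 μT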